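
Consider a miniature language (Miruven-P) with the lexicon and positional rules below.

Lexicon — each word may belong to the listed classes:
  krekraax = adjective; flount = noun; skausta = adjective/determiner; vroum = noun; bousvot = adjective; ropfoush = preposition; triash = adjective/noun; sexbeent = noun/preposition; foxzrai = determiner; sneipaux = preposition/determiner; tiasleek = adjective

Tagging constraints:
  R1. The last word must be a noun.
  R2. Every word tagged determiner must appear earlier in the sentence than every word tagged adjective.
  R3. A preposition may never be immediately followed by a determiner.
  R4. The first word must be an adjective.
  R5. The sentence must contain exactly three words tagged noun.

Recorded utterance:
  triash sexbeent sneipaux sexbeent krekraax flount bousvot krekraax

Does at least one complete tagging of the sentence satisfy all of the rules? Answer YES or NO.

Candidates per position — 1:triash {adjective,noun}; 2:sexbeent {noun,preposition}; 3:sneipaux {preposition,determiner}; 4:sexbeent {noun,preposition}; 5:krekraax {adjective}; 6:flount {noun}; 7:bousvot {adjective}; 8:krekraax {adjective}.
Rule 1 cannot be satisfied by any choice of tags from the lexicon.
So there is no consistent tagging.

NO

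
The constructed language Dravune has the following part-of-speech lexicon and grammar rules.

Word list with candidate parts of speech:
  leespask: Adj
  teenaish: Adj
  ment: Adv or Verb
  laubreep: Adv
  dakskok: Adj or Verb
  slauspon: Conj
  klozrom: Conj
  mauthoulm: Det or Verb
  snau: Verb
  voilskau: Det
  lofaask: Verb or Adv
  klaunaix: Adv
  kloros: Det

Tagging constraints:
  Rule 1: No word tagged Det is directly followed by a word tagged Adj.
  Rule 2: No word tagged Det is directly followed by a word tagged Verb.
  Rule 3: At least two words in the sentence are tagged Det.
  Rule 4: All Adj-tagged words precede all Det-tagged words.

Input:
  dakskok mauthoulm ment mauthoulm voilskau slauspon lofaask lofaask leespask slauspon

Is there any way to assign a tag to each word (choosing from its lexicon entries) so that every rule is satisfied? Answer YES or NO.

NO

Candidates per position — 1:dakskok {Adj,Verb}; 2:mauthoulm {Det,Verb}; 3:ment {Adv,Verb}; 4:mauthoulm {Det,Verb}; 5:voilskau {Det}; 6:slauspon {Conj}; 7:lofaask {Verb,Adv}; 8:lofaask {Verb,Adv}; 9:leespask {Adj}; 10:slauspon {Conj}.
Rule 4 cannot be satisfied by any choice of tags from the lexicon.
So there is no consistent tagging.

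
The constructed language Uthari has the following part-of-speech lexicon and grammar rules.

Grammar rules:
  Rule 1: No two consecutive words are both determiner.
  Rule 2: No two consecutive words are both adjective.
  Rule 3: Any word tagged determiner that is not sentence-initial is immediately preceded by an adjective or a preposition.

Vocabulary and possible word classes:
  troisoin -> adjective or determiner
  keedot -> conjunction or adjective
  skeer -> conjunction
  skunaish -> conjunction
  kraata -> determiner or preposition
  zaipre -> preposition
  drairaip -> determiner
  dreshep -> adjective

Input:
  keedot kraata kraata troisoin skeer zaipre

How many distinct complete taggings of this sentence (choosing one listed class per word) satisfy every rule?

8

Candidates per position — 1:keedot {conjunction,adjective}; 2:kraata {determiner,preposition}; 3:kraata {determiner,preposition}; 4:troisoin {adjective,determiner}; 5:skeer {conjunction}; 6:zaipre {preposition}.
There are 16 candidate sequences in total.
Checking each against the rules leaves 8 sequences.
Count = 8.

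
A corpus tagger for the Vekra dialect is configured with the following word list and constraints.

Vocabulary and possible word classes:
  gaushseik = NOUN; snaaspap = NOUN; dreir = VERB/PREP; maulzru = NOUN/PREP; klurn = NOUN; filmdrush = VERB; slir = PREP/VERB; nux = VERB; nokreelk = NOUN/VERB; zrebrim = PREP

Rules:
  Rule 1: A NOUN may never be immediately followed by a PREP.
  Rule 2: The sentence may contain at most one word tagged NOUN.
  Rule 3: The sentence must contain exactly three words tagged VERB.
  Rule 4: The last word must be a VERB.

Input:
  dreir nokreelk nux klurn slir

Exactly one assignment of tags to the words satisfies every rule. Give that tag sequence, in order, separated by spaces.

Candidates per position — 1:dreir {VERB,PREP}; 2:nokreelk {NOUN,VERB}; 3:nux {VERB}; 4:klurn {NOUN}; 5:slir {PREP,VERB}.
At position 2, choosing NOUN makes rule 2 impossible to satisfy; hence VERB.
At position 5, choosing PREP makes rule 1 impossible to satisfy; hence VERB.
At position 1, choosing VERB makes rule 3 impossible to satisfy; hence PREP.
That leaves exactly one tagging: PREP VERB VERB NOUN VERB.
Verifying each rule — rule 1 satisfied; rule 2 satisfied; rule 3 satisfied; rule 4 satisfied.

PREP VERB VERB NOUN VERB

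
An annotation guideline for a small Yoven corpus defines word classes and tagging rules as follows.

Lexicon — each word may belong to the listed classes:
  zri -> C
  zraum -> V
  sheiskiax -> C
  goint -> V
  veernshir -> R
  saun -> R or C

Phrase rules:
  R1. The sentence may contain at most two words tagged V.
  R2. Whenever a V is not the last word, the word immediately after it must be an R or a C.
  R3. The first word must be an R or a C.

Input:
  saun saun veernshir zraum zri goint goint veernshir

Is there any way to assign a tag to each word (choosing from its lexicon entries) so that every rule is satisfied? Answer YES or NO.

Candidates per position — 1:saun {R,C}; 2:saun {R,C}; 3:veernshir {R}; 4:zraum {V}; 5:zri {C}; 6:goint {V}; 7:goint {V}; 8:veernshir {R}.
Rule 1 cannot be satisfied by any choice of tags from the lexicon.
So there is no consistent tagging.

NO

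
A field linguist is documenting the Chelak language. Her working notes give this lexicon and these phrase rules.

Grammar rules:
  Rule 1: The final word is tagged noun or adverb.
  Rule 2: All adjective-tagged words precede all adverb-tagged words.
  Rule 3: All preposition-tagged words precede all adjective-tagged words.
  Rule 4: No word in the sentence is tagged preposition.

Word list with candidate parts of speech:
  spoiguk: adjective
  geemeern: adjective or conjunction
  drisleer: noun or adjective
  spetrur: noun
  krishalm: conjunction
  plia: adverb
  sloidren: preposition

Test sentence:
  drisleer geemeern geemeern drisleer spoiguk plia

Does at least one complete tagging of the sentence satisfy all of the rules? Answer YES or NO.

Candidates per position — 1:drisleer {noun,adjective}; 2:geemeern {adjective,conjunction}; 3:geemeern {adjective,conjunction}; 4:drisleer {noun,adjective}; 5:spoiguk {adjective}; 6:plia {adverb}.
One satisfying assignment: noun conjunction adjective noun adjective adverb.
Check: rule 1 ✓; rule 2 ✓; rule 3 ✓; rule 4 ✓.

YES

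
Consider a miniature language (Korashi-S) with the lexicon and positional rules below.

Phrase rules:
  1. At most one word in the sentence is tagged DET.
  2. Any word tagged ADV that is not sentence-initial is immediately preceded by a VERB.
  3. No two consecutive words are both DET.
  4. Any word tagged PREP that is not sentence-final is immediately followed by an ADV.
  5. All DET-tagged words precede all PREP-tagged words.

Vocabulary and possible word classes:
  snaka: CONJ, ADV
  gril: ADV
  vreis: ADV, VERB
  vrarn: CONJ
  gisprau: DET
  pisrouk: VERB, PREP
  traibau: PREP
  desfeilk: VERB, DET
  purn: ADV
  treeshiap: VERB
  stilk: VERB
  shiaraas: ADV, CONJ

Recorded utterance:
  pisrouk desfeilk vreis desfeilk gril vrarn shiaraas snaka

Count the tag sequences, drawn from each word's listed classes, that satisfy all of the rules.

Candidates per position — 1:pisrouk {VERB,PREP}; 2:desfeilk {VERB,DET}; 3:vreis {ADV,VERB}; 4:desfeilk {VERB,DET}; 5:gril {ADV}; 6:vrarn {CONJ}; 7:shiaraas {ADV,CONJ}; 8:snaka {CONJ,ADV}.
There are 64 candidate sequences in total.
The sequences that satisfy every rule: VERB VERB ADV VERB ADV CONJ CONJ CONJ; VERB VERB VERB VERB ADV CONJ CONJ CONJ; VERB DET VERB VERB ADV CONJ CONJ CONJ.
Count = 3.

3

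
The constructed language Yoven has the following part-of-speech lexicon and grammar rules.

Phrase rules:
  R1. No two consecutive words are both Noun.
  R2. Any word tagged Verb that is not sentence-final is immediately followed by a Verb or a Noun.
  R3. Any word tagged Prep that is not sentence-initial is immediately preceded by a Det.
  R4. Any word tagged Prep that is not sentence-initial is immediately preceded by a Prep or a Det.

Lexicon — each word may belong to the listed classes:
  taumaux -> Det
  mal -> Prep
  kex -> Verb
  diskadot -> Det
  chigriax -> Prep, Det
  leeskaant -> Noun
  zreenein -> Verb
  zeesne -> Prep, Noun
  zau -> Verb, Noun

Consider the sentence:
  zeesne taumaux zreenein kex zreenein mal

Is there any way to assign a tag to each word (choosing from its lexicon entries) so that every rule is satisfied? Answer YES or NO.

Candidates per position — 1:zeesne {Prep,Noun}; 2:taumaux {Det}; 3:zreenein {Verb}; 4:kex {Verb}; 5:zreenein {Verb}; 6:mal {Prep}.
Rule 2 cannot be satisfied by any choice of tags from the lexicon.
So there is no consistent tagging.

NO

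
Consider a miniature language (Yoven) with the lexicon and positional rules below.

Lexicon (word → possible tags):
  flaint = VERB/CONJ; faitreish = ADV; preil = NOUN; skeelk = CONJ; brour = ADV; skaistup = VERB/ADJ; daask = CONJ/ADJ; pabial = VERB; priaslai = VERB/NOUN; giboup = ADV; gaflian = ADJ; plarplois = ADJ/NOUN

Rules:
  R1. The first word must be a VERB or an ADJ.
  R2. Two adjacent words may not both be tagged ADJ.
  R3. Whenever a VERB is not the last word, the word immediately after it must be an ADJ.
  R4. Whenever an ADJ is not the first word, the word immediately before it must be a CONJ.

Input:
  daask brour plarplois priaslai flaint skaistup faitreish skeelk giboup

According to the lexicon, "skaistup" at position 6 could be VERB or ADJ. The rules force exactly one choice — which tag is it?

Candidates per position — 1:daask {CONJ,ADJ}; 2:brour {ADV}; 3:plarplois {ADJ,NOUN}; 4:priaslai {VERB,NOUN}; 5:flaint {VERB,CONJ}; 6:skaistup {VERB,ADJ}; 7:faitreish {ADV}; 8:skeelk {CONJ}; 9:giboup {ADV}.
If word 1 were CONJ, no tagging could satisfy rule 1; so word 1 is ADJ.
If word 3 were ADJ, no tagging could satisfy rule 4; so word 3 is NOUN.
If word 4 were VERB, no tagging could satisfy rule 3; so word 4 is NOUN.
If word 6 were VERB, no tagging could satisfy rule 3; so word 6 is ADJ.
If word 5 were VERB, no tagging could satisfy rule 4; so word 5 is CONJ.
The only consistent sequence is: ADJ ADV NOUN NOUN CONJ ADJ ADV CONJ ADV.
Check: rule 1 ✓; rule 2 ✓; rule 3 ✓; rule 4 ✓.

ADJ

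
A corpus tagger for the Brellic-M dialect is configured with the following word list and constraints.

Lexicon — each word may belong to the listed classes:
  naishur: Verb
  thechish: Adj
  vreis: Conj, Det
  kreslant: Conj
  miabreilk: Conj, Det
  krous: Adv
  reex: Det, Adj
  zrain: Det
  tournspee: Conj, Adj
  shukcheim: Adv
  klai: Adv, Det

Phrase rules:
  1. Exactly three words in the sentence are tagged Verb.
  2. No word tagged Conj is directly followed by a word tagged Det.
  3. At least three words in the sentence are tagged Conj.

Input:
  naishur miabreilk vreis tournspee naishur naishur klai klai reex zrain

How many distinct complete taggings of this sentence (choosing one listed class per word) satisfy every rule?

8

Candidates per position — 1:naishur {Verb}; 2:miabreilk {Conj,Det}; 3:vreis {Conj,Det}; 4:tournspee {Conj,Adj}; 5:naishur {Verb}; 6:naishur {Verb}; 7:klai {Adv,Det}; 8:klai {Adv,Det}; 9:reex {Det,Adj}; 10:zrain {Det}.
There are 64 candidate sequences in total.
Checking each against the rules leaves 8 sequences.
Count = 8.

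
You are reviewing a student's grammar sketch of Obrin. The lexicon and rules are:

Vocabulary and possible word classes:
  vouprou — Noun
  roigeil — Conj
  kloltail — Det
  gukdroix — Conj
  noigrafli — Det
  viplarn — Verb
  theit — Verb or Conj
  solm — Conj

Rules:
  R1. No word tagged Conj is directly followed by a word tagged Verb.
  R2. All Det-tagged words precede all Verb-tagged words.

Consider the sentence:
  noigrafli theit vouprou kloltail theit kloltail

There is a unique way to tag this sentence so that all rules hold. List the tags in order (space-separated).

Candidates per position — 1:noigrafli {Det}; 2:theit {Verb,Conj}; 3:vouprou {Noun}; 4:kloltail {Det}; 5:theit {Verb,Conj}; 6:kloltail {Det}.
Position 2: tagging it Verb would leave rule 2 unsatisfiable, so it must be Conj.
Position 5: tagging it Verb would leave rule 2 unsatisfiable, so it must be Conj.
So the tagging must be: Det Conj Noun Det Conj Det.
Check: rule 1 satisfied; rule 2 satisfied.

Det Conj Noun Det Conj Det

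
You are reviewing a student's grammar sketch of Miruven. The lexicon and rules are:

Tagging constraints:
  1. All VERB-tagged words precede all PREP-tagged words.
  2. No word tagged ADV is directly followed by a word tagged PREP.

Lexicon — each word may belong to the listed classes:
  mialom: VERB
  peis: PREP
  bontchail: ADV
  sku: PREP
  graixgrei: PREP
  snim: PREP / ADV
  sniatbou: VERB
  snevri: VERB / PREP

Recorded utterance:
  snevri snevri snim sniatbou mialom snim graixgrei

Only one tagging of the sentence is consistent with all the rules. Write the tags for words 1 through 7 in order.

VERB VERB ADV VERB VERB PREP PREP

Candidates per position — 1:snevri {VERB,PREP}; 2:snevri {VERB,PREP}; 3:snim {PREP,ADV}; 4:sniatbou {VERB}; 5:mialom {VERB}; 6:snim {PREP,ADV}; 7:graixgrei {PREP}.
Word 1 cannot be PREP — rule 1 would then fail for every completion. It is VERB.
Word 2 cannot be PREP — rule 1 would then fail for every completion. It is VERB.
Word 3 cannot be PREP — rule 1 would then fail for every completion. It is ADV.
Word 6 cannot be ADV — rule 2 would then fail for every completion. It is PREP.
The unique satisfying tagging is: VERB VERB ADV VERB VERB PREP PREP.
Verifying each rule — rule 1 satisfied; rule 2 satisfied.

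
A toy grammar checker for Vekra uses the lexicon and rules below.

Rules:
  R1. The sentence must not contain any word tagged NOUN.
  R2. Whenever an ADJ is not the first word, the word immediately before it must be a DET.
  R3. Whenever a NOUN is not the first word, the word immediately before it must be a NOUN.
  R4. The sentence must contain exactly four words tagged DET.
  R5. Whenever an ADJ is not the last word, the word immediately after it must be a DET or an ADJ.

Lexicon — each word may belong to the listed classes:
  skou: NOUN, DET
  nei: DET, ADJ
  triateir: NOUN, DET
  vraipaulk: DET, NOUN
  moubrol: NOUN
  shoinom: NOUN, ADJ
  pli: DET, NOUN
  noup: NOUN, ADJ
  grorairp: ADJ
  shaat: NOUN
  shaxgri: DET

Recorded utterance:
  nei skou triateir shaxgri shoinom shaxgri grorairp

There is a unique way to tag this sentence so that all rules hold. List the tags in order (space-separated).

Candidates per position — 1:nei {DET,ADJ}; 2:skou {NOUN,DET}; 3:triateir {NOUN,DET}; 4:shaxgri {DET}; 5:shoinom {NOUN,ADJ}; 6:shaxgri {DET}; 7:grorairp {ADJ}.
Position 2: tagging it NOUN would leave rule 1 unsatisfiable, so it must be DET.
Position 3: tagging it NOUN would leave rule 1 unsatisfiable, so it must be DET.
Position 5: tagging it NOUN would leave rule 1 unsatisfiable, so it must be ADJ.
Position 1: tagging it DET would leave rule 4 unsatisfiable, so it must be ADJ.
The only consistent sequence is: ADJ DET DET DET ADJ DET ADJ.
Checking: rule 1 ok; rule 2 ok; rule 3 ok; rule 4 ok; rule 5 ok.

ADJ DET DET DET ADJ DET ADJ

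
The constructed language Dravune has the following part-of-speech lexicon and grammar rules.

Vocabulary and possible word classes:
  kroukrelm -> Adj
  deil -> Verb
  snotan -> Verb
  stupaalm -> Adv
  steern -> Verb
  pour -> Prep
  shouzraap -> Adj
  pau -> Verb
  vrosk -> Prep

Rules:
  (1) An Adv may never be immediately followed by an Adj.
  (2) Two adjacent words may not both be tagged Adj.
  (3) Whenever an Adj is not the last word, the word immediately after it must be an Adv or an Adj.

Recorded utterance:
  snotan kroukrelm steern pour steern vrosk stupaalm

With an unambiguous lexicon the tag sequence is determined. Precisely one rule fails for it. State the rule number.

3

Fixed tagging: Verb Adj Verb Prep Verb Prep Adv.
Checking each rule: R1 ✓, R2 ✓, R3 ✗.
Only rule 3 fails.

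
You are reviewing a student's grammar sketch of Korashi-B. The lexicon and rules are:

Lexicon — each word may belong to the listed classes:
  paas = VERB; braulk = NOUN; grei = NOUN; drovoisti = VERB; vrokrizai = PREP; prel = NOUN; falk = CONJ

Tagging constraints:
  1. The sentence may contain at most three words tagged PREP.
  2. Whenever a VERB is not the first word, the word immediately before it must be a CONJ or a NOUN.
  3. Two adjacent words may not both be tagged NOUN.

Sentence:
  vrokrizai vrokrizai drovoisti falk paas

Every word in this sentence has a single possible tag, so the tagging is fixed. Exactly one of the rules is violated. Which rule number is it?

2

Fixed tagging: PREP PREP VERB CONJ VERB.
Checking each rule: R1 ok, R2 fails, R3 ok.
Only rule 2 fails.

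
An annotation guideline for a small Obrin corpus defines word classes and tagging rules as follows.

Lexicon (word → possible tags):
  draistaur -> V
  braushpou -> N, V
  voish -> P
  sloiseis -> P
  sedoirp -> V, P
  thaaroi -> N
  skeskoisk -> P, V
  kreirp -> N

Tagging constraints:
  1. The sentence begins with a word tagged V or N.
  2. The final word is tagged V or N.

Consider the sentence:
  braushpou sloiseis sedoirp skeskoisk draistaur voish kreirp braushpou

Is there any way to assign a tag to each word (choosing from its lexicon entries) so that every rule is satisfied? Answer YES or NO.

YES

Candidates per position — 1:braushpou {N,V}; 2:sloiseis {P}; 3:sedoirp {V,P}; 4:skeskoisk {P,V}; 5:draistaur {V}; 6:voish {P}; 7:kreirp {N}; 8:braushpou {N,V}.
One satisfying assignment: N P V V V P N V.
Checking: rule 1 holds; rule 2 holds.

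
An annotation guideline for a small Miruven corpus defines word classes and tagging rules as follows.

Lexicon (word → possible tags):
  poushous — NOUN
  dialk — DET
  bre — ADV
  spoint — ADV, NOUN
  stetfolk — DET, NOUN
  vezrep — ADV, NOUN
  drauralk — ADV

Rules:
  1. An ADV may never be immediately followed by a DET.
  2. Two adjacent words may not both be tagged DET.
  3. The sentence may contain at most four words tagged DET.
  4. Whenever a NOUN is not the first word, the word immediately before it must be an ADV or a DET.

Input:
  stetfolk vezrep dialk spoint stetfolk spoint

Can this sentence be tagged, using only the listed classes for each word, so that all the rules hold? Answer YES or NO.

YES

Candidates per position — 1:stetfolk {DET,NOUN}; 2:vezrep {ADV,NOUN}; 3:dialk {DET}; 4:spoint {ADV,NOUN}; 5:stetfolk {DET,NOUN}; 6:spoint {ADV,NOUN}.
One satisfying assignment: DET NOUN DET ADV NOUN ADV.
Check: rule 1 ok; rule 2 ok; rule 3 ok; rule 4 ok.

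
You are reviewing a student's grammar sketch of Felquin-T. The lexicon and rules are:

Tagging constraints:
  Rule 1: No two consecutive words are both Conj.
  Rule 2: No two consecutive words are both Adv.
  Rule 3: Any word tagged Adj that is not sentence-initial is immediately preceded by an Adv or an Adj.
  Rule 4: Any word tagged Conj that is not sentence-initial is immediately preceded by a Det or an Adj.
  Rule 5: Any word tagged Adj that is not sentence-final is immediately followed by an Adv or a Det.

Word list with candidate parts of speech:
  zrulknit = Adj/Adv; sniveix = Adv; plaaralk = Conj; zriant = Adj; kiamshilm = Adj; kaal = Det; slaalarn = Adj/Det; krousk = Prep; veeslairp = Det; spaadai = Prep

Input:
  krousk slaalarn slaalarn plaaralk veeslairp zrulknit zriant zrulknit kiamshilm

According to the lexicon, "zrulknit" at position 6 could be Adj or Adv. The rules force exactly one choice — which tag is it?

Candidates per position — 1:krousk {Prep}; 2:slaalarn {Adj,Det}; 3:slaalarn {Adj,Det}; 4:plaaralk {Conj}; 5:veeslairp {Det}; 6:zrulknit {Adj,Adv}; 7:zriant {Adj}; 8:zrulknit {Adj,Adv}; 9:kiamshilm {Adj}.
Word 2 cannot be Adj — rule 3 would then fail for every completion. It is Det.
Word 3 cannot be Adj — rule 3 would then fail for every completion. It is Det.
Word 6 cannot be Adj — rule 3 would then fail for every completion. It is Adv.
Word 8 cannot be Adj — rule 5 would then fail for every completion. It is Adv.
So the tagging must be: Prep Det Det Conj Det Adv Adj Adv Adj.
Verifying each rule — rule 1 satisfied; rule 2 satisfied; rule 3 satisfied; rule 4 satisfied; rule 5 satisfied.

Adv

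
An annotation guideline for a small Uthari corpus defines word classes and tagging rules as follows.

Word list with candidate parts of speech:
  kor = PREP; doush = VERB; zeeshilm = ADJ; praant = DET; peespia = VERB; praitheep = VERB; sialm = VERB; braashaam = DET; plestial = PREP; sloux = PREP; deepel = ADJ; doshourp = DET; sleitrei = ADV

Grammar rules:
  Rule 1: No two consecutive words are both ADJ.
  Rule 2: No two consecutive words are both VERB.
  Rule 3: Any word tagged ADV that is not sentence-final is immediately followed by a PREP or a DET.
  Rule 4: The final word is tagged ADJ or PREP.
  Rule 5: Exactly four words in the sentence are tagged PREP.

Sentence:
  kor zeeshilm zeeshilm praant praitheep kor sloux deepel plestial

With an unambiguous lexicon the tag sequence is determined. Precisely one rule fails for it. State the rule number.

Fixed tagging: PREP ADJ ADJ DET VERB PREP PREP ADJ PREP.
Applying the rules: R1 violated, R2 holds, R3 holds, R4 holds, R5 holds.
Only rule 1 fails.

1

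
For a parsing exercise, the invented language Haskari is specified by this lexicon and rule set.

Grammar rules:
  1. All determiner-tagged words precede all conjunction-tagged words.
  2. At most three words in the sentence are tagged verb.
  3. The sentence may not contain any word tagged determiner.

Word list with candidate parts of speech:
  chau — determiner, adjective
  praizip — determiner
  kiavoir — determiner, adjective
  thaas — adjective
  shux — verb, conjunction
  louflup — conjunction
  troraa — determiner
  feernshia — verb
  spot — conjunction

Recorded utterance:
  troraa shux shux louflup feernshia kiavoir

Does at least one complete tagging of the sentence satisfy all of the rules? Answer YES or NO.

Candidates per position — 1:troraa {determiner}; 2:shux {verb,conjunction}; 3:shux {verb,conjunction}; 4:louflup {conjunction}; 5:feernshia {verb}; 6:kiavoir {determiner,adjective}.
Rule 3 cannot be satisfied by any choice of tags from the lexicon.
So there is no consistent tagging.

NO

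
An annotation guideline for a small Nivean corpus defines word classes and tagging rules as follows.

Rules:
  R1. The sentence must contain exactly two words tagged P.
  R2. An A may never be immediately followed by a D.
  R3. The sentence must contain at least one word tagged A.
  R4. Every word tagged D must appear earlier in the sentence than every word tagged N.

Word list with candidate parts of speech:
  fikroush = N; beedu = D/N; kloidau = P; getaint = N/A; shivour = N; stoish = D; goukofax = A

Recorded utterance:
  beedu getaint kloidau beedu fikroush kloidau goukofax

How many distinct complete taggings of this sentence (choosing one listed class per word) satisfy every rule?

5

Candidates per position — 1:beedu {D,N}; 2:getaint {N,A}; 3:kloidau {P}; 4:beedu {D,N}; 5:fikroush {N}; 6:kloidau {P}; 7:goukofax {A}.
There are 8 candidate sequences in total.
The sequences that satisfy every rule: D N P N N P A; D A P D N P A; D A P N N P A; N N P N N P A; N A P N N P A.
Count = 5.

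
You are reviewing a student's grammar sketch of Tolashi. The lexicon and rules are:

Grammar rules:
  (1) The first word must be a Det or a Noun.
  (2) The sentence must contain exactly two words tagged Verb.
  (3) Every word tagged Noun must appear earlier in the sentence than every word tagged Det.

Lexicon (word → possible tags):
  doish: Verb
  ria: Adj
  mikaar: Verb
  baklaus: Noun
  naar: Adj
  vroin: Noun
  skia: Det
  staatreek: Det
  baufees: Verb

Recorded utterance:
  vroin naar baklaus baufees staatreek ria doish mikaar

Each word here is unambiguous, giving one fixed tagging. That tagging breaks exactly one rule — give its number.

2

Fixed tagging: Noun Adj Noun Verb Det Adj Verb Verb.
Rule check: R1 ✓, R2 ✗, R3 ✓.
Only rule 2 fails.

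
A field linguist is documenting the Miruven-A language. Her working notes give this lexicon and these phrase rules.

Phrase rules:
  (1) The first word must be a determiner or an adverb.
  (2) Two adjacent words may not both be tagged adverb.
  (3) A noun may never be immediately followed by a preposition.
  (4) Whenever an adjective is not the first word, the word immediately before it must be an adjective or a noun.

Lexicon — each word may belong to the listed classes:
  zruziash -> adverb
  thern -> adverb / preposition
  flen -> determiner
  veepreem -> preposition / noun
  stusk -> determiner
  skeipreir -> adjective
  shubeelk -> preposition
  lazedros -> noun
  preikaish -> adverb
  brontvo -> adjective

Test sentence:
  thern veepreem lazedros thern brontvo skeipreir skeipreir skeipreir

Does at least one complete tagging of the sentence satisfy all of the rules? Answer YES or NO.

Candidates per position — 1:thern {adverb,preposition}; 2:veepreem {preposition,noun}; 3:lazedros {noun}; 4:thern {adverb,preposition}; 5:brontvo {adjective}; 6:skeipreir {adjective}; 7:skeipreir {adjective}; 8:skeipreir {adjective}.
Rule 4 cannot be satisfied by any choice of tags from the lexicon.
So there is no consistent tagging.

NO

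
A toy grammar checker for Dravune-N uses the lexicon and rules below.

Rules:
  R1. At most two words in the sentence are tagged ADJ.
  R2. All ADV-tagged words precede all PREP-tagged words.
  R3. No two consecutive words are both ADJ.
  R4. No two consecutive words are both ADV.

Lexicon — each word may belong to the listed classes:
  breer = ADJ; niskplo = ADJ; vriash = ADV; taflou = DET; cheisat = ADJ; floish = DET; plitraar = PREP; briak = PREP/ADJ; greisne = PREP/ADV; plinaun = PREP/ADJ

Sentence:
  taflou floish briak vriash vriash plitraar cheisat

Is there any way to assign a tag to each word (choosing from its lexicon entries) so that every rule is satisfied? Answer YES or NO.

Candidates per position — 1:taflou {DET}; 2:floish {DET}; 3:briak {PREP,ADJ}; 4:vriash {ADV}; 5:vriash {ADV}; 6:plitraar {PREP}; 7:cheisat {ADJ}.
Rule 4 cannot be satisfied by any choice of tags from the lexicon.
So there is no consistent tagging.

NO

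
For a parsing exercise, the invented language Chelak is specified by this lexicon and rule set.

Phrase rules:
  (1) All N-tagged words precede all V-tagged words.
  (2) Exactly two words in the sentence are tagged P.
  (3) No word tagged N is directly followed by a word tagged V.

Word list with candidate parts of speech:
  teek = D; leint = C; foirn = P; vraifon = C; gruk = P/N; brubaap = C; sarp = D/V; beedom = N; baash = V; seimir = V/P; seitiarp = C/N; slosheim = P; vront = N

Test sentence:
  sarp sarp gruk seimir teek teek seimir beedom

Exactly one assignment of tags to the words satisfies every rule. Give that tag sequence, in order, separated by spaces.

D D N P D D P N

Candidates per position — 1:sarp {D,V}; 2:sarp {D,V}; 3:gruk {P,N}; 4:seimir {V,P}; 5:teek {D}; 6:teek {D}; 7:seimir {V,P}; 8:beedom {N}.
If word 1 were V, no tagging could satisfy rule 1; so word 1 is D.
If word 2 were V, no tagging could satisfy rule 1; so word 2 is D.
If word 4 were V, no tagging could satisfy rule 1; so word 4 is P.
If word 7 were V, no tagging could satisfy rule 1; so word 7 is P.
If word 3 were P, no tagging could satisfy rule 2; so word 3 is N.
The unique satisfying tagging is: D D N P D D P N.
Check: rule 1 ok; rule 2 ok; rule 3 ok.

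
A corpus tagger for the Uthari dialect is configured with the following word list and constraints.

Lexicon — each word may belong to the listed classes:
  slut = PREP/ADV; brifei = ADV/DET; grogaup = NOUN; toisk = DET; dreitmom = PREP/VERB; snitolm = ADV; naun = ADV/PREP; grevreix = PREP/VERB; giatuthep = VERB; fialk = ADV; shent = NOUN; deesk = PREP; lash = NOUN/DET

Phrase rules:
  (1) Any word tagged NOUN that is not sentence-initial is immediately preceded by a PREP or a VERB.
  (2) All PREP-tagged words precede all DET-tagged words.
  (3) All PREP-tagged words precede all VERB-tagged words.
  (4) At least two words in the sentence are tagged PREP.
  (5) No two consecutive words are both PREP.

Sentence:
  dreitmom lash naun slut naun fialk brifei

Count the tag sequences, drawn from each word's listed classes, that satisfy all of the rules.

Candidates per position — 1:dreitmom {PREP,VERB}; 2:lash {NOUN,DET}; 3:naun {ADV,PREP}; 4:slut {PREP,ADV}; 5:naun {ADV,PREP}; 6:fialk {ADV}; 7:brifei {ADV,DET}.
There are 64 candidate sequences in total.
Checking each against the rules leaves 8 sequences.
Count = 8.

8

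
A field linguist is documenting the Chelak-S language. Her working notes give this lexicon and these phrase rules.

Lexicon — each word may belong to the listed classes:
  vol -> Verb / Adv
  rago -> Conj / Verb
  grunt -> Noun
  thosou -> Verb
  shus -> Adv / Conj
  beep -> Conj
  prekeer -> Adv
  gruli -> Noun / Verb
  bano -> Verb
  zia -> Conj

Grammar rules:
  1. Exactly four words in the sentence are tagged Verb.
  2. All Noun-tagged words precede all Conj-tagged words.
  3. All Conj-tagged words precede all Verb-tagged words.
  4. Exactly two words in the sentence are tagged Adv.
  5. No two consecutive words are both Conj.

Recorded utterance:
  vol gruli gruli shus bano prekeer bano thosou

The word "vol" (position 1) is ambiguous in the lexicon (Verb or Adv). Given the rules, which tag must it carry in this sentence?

Candidates per position — 1:vol {Verb,Adv}; 2:gruli {Noun,Verb}; 3:gruli {Noun,Verb}; 4:shus {Adv,Conj}; 5:bano {Verb}; 6:prekeer {Adv}; 7:bano {Verb}; 8:thosou {Verb}.
Position 1: the remaining choice is settled jointly with positions 2, 3, 4 — only Verb at position 1 is part of a tagging that satisfies every rule.
The unique satisfying tagging is: Verb Noun Noun Adv Verb Adv Verb Verb.
Verifying each rule — rule 1 ✓; rule 2 ✓; rule 3 ✓; rule 4 ✓; rule 5 ✓.

Verb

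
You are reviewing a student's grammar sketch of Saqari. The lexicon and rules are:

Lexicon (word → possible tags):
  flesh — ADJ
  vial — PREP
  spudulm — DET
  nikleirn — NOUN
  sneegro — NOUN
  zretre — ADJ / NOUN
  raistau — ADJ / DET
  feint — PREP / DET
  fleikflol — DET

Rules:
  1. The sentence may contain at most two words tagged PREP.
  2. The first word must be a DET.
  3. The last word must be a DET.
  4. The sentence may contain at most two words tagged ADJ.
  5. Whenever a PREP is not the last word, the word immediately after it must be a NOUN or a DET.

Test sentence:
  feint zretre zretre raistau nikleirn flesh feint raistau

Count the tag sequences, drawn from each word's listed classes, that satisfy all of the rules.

Candidates per position — 1:feint {PREP,DET}; 2:zretre {ADJ,NOUN}; 3:zretre {ADJ,NOUN}; 4:raistau {ADJ,DET}; 5:nikleirn {NOUN}; 6:flesh {ADJ}; 7:feint {PREP,DET}; 8:raistau {ADJ,DET}.
There are 64 candidate sequences in total.
Checking each against the rules leaves 8 sequences.
Count = 8.

8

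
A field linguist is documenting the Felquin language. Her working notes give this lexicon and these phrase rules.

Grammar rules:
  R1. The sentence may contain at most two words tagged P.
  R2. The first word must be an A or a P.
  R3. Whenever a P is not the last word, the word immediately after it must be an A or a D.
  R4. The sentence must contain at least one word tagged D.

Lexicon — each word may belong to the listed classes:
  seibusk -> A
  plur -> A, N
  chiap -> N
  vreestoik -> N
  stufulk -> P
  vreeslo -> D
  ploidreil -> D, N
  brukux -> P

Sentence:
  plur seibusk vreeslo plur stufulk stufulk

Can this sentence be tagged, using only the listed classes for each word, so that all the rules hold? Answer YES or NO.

Candidates per position — 1:plur {A,N}; 2:seibusk {A}; 3:vreeslo {D}; 4:plur {A,N}; 5:stufulk {P}; 6:stufulk {P}.
Rule 3 cannot be satisfied by any choice of tags from the lexicon.
So there is no consistent tagging.

NO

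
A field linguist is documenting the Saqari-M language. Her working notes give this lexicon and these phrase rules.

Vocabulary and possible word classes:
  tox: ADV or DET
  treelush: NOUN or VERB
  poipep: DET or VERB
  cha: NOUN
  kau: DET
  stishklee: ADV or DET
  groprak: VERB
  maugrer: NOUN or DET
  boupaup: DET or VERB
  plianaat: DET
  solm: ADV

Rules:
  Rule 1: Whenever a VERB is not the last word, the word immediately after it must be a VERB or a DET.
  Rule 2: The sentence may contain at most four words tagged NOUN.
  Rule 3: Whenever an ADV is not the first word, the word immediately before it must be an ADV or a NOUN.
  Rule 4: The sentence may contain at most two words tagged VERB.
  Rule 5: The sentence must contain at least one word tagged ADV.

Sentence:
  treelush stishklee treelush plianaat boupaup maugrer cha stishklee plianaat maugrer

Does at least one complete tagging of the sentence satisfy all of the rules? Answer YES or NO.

Candidates per position — 1:treelush {NOUN,VERB}; 2:stishklee {ADV,DET}; 3:treelush {NOUN,VERB}; 4:plianaat {DET}; 5:boupaup {DET,VERB}; 6:maugrer {NOUN,DET}; 7:cha {NOUN}; 8:stishklee {ADV,DET}; 9:plianaat {DET}; 10:maugrer {NOUN,DET}.
One satisfying assignment: NOUN ADV VERB DET VERB DET NOUN DET DET DET.
Verifying each rule — rule 1 ok; rule 2 ok; rule 3 ok; rule 4 ok; rule 5 ok.

YES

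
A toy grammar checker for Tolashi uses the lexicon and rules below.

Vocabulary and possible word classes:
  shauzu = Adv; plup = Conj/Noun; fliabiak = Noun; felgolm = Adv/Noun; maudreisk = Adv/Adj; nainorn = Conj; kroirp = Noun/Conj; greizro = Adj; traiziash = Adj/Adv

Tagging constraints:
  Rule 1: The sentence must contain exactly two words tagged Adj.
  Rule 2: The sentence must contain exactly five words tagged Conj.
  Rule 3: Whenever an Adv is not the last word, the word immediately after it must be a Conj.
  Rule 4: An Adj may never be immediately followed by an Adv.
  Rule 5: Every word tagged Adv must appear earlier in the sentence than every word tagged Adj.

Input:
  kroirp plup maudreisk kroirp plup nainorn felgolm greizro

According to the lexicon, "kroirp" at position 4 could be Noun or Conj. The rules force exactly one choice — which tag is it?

Candidates per position — 1:kroirp {Noun,Conj}; 2:plup {Conj,Noun}; 3:maudreisk {Adv,Adj}; 4:kroirp {Noun,Conj}; 5:plup {Conj,Noun}; 6:nainorn {Conj}; 7:felgolm {Adv,Noun}; 8:greizro {Adj}.
At position 1, choosing Noun makes rule 2 impossible to satisfy; hence Conj.
At position 2, choosing Noun makes rule 2 impossible to satisfy; hence Conj.
At position 3, choosing Adv makes rule 1 impossible to satisfy; hence Adj.
At position 4, choosing Noun makes rule 2 impossible to satisfy; hence Conj.
At position 5, choosing Noun makes rule 2 impossible to satisfy; hence Conj.
At position 7, choosing Adv makes rule 3 impossible to satisfy; hence Noun.
That leaves exactly one tagging: Conj Conj Adj Conj Conj Conj Noun Adj.
Checking: rule 1 ✓; rule 2 ✓; rule 3 ✓; rule 4 ✓; rule 5 ✓.

Conj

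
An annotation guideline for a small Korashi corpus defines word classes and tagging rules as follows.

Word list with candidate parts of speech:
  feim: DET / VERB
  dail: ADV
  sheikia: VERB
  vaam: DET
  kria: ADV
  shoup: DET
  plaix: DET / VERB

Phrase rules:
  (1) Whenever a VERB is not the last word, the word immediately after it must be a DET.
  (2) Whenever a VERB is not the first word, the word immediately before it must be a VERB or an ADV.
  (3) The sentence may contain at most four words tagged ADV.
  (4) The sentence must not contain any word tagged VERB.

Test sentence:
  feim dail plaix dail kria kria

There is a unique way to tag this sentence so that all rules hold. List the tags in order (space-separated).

Candidates per position — 1:feim {DET,VERB}; 2:dail {ADV}; 3:plaix {DET,VERB}; 4:dail {ADV}; 5:kria {ADV}; 6:kria {ADV}.
At position 1, choosing VERB makes rule 1 impossible to satisfy; hence DET.
At position 3, choosing VERB makes rule 1 impossible to satisfy; hence DET.
So the tagging must be: DET ADV DET ADV ADV ADV.
Rule-by-rule: rule 1 satisfied; rule 2 satisfied; rule 3 satisfied; rule 4 satisfied.

DET ADV DET ADV ADV ADV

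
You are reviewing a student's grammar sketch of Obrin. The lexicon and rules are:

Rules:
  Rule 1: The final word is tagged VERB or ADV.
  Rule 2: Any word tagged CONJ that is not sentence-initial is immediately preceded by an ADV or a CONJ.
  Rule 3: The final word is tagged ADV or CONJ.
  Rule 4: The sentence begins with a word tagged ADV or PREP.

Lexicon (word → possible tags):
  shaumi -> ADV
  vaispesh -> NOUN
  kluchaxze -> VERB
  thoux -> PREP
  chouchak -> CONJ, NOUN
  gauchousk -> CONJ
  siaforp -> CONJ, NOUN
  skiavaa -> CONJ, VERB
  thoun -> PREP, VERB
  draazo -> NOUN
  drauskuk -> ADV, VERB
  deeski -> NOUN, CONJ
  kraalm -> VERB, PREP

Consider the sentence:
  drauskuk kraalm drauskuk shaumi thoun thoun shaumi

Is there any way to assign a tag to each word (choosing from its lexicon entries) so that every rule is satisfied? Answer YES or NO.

YES

Candidates per position — 1:drauskuk {ADV,VERB}; 2:kraalm {VERB,PREP}; 3:drauskuk {ADV,VERB}; 4:shaumi {ADV}; 5:thoun {PREP,VERB}; 6:thoun {PREP,VERB}; 7:shaumi {ADV}.
One satisfying assignment: ADV VERB ADV ADV PREP PREP ADV.
Checking: rule 1 holds; rule 2 holds; rule 3 holds; rule 4 holds.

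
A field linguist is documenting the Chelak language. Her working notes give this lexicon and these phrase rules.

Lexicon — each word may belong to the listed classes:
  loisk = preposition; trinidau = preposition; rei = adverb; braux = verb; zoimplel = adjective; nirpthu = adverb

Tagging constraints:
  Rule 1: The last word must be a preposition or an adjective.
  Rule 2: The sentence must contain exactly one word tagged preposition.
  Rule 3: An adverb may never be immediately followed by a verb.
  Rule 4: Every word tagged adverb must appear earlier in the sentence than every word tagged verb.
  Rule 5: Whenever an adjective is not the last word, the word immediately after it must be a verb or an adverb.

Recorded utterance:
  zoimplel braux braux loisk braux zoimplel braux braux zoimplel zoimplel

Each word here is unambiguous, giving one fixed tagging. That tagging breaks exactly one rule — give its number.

Fixed tagging: adjective verb verb preposition verb adjective verb verb adjective adjective.
Applying the rules: R1 pass, R2 pass, R3 pass, R4 pass, R5 fail.
Only rule 5 fails.

5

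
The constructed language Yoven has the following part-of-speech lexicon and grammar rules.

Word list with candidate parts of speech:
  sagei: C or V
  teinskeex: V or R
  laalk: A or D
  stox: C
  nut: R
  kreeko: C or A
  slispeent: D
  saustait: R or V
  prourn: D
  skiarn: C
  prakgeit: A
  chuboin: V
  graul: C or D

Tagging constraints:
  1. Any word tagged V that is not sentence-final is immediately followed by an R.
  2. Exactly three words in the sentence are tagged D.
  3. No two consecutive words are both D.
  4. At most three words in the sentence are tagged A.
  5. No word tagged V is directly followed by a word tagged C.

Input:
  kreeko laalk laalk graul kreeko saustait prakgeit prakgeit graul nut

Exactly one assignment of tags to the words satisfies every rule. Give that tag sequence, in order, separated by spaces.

Candidates per position — 1:kreeko {C,A}; 2:laalk {A,D}; 3:laalk {A,D}; 4:graul {C,D}; 5:kreeko {C,A}; 6:saustait {R,V}; 7:prakgeit {A}; 8:prakgeit {A}; 9:graul {C,D}; 10:nut {R}.
Position 6: tagging it V would leave rule 1 unsatisfiable, so it must be R.
The remaining ambiguous positions (1, 2, 3, 4, 5, 9) are resolved jointly — only one combination satisfies every rule.
The unique satisfying tagging is: C D A D C R A A D R.
Check: rule 1 holds; rule 2 holds; rule 3 holds; rule 4 holds; rule 5 holds.

C D A D C R A A D R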